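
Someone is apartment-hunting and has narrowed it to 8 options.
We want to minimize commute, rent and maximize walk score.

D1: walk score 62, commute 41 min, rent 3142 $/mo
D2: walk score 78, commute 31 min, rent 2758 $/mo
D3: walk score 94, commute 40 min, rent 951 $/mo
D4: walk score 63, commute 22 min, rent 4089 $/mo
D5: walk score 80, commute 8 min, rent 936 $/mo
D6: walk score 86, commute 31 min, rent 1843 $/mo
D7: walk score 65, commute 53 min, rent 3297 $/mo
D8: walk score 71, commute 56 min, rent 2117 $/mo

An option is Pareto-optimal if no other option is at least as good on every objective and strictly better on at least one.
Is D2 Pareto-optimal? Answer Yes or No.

D5 vs D2: walk score 80≥78, commute 8≤31, rent 936≤2758 — D5 is at least as good on every objective and strictly better on at least one, so D5 dominates D2.

No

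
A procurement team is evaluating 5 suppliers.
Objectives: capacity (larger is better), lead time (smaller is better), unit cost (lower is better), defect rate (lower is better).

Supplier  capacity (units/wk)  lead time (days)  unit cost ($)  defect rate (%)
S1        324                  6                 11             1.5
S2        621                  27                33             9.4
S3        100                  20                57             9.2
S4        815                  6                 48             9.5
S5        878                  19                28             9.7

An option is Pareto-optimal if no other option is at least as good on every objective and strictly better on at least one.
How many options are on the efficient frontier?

4

S1: not dominated (best unit cost).
S2: not dominated.
S3: dominated by S1 (capacity 324≥100, lead time 6≤20, unit cost 11≤57, defect rate 1.5≤9.2).
S4: not dominated.
S5: not dominated (best capacity).
Pareto-optimal: S1, S2, S4, S5 → 4.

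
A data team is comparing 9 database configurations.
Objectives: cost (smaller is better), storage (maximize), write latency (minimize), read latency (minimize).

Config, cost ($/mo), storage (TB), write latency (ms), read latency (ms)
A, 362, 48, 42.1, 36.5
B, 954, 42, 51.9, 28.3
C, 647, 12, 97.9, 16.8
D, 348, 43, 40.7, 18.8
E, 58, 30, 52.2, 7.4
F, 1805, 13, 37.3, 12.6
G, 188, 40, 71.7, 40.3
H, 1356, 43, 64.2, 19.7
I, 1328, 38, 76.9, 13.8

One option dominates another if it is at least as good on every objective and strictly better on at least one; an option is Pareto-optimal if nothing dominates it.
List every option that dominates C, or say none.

E: cost 58≤647, storage 30≥12, write latency 52.2≤97.9, read latency 7.4≤16.8 — dominates C.
Others (A, B, D, F, G, H, I) are each worse than C on at least one objective.

E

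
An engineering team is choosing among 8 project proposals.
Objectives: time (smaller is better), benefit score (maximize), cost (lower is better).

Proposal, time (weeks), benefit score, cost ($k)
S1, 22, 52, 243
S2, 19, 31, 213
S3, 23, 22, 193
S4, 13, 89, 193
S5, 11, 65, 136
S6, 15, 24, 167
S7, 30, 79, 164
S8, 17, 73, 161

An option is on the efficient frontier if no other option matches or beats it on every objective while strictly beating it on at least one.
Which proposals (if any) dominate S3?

S4, S5, S6, S8

S4: time 13≤23, benefit score 89≥22, cost 193≤193 — dominates S3.
S5: time 11≤23, benefit score 65≥22, cost 136≤193 — dominates S3.
S6: time 15≤23, benefit score 24≥22, cost 167≤193 — dominates S3.
S8: time 17≤23, benefit score 73≥22, cost 161≤193 — dominates S3.
Others (S1, S2, S7) are each worse than S3 on at least one objective.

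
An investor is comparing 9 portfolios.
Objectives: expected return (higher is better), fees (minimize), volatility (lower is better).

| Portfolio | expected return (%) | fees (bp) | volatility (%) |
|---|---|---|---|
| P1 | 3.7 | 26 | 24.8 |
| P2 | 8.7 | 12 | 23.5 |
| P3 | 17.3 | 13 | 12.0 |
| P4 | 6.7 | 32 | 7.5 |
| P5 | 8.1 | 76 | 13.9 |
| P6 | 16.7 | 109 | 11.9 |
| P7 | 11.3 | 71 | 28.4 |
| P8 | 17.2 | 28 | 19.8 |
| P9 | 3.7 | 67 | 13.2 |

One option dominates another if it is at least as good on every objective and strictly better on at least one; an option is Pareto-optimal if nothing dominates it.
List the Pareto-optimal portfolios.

P1: dominated by P2 (expected return 8.7≥3.7, fees 12≤26, volatility 23.5≤24.8).
P2: not dominated (best fees).
P3: not dominated (best expected return).
P4: not dominated (best volatility).
P5: dominated by P3 (expected return 17.3≥8.1, fees 13≤76, volatility 12.0≤13.9).
P6: not dominated.
P7: dominated by P3 (expected return 17.3≥11.3, fees 13≤71, volatility 12.0≤28.4).
P8: dominated by P3 (expected return 17.3≥17.2, fees 13≤28, volatility 12.0≤19.8).
P9: dominated by P3 (expected return 17.3≥3.7, fees 13≤67, volatility 12.0≤13.2).

P2, P3, P4, P6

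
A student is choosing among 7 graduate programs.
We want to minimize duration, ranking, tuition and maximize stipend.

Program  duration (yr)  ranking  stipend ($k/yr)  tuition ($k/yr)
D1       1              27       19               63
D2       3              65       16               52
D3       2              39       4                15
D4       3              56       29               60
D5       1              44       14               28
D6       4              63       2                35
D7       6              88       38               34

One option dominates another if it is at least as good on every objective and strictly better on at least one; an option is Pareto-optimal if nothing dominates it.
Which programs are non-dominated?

D1: not dominated (best ranking).
D2: not dominated.
D3: not dominated (best tuition).
D4: not dominated.
D5: not dominated.
D6: dominated by D3 (duration 2≤4, ranking 39≤63, stipend 4≥2, tuition 15≤35).
D7: not dominated (best stipend).

D1, D2, D3, D4, D5, D7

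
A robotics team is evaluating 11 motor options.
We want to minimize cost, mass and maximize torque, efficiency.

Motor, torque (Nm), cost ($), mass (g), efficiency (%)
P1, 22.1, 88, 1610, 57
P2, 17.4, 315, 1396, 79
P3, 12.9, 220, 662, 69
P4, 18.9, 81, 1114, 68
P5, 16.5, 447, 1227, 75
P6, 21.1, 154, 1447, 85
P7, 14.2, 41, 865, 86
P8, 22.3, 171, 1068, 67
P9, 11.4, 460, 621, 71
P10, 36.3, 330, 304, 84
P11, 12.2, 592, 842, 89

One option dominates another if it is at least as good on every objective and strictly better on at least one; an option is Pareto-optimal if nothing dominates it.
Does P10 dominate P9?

P10 vs P9: torque 36.3≥11.4, cost 330≤460, mass 304≤621, efficiency 84≥71 — P10 is at least as good on every objective with at least one strict improvement.

Yes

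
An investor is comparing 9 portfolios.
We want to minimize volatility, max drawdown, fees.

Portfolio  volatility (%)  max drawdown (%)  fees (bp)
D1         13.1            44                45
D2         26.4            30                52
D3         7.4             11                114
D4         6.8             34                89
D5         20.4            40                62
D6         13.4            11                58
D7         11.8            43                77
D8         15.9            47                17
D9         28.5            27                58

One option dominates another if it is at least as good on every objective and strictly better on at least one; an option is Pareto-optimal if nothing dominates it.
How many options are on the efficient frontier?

7

D1: not dominated.
D2: not dominated.
D3: not dominated.
D4: not dominated (best volatility).
D5: dominated by D6 (volatility 13.4≤20.4, max drawdown 11≤40, fees 58≤62).
D6: not dominated.
D7: not dominated.
D8: not dominated (best fees).
D9: dominated by D6 (volatility 13.4≤28.5, max drawdown 11≤27, fees 58≤58).
Pareto-optimal: D1, D2, D3, D4, D6, D7, D8 → 7.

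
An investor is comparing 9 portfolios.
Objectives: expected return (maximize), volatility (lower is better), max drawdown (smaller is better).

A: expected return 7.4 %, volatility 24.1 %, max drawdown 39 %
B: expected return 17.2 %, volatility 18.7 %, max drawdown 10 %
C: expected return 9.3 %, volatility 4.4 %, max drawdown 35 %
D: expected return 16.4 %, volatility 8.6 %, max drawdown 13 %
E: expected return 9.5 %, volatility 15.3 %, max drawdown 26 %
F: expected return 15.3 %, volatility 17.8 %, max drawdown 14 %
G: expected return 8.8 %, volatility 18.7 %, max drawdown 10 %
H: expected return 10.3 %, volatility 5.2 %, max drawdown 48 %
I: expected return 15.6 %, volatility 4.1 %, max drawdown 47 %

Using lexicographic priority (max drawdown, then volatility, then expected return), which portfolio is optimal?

B

First minimize max drawdown: best is 10, kept {B, G}.
Then minimize volatility: best is 18.7, kept {B, G}.
Then maximize expected return: best is 17.2, kept {B}.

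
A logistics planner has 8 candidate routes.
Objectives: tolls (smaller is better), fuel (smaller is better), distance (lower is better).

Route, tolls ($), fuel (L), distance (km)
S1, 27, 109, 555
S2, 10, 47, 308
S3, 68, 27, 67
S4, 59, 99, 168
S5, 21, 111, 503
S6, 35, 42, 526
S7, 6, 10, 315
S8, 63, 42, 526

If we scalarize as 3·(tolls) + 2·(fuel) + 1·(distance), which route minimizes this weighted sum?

S3

S1: 3·27 + 2·109 + 1·555 = 854
S2: 3·10 + 2·47 + 1·308 = 432
S3: 3·68 + 2·27 + 1·67 = 325
S4: 3·59 + 2·99 + 1·168 = 543
S5: 3·21 + 2·111 + 1·503 = 788
S6: 3·35 + 2·42 + 1·526 = 715
S7: 3·6 + 2·10 + 1·315 = 353
S8: 3·63 + 2·42 + 1·526 = 799
Lowest: S3 at 325.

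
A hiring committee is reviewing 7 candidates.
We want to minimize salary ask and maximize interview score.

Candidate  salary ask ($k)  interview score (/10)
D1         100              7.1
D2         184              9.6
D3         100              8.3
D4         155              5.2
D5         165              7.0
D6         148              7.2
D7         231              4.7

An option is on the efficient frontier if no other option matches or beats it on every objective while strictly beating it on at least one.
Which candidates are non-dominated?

D1: dominated by D3 (salary ask 100≤100, interview score 8.3≥7.1).
D2: not dominated (best interview score).
D3: not dominated.
D4: dominated by D1 (salary ask 100≤155, interview score 7.1≥5.2).
D5: dominated by D1 (salary ask 100≤165, interview score 7.1≥7.0).
D6: dominated by D3 (salary ask 100≤148, interview score 8.3≥7.2).
D7: dominated by D1 (salary ask 100≤231, interview score 7.1≥4.7).

D2, D3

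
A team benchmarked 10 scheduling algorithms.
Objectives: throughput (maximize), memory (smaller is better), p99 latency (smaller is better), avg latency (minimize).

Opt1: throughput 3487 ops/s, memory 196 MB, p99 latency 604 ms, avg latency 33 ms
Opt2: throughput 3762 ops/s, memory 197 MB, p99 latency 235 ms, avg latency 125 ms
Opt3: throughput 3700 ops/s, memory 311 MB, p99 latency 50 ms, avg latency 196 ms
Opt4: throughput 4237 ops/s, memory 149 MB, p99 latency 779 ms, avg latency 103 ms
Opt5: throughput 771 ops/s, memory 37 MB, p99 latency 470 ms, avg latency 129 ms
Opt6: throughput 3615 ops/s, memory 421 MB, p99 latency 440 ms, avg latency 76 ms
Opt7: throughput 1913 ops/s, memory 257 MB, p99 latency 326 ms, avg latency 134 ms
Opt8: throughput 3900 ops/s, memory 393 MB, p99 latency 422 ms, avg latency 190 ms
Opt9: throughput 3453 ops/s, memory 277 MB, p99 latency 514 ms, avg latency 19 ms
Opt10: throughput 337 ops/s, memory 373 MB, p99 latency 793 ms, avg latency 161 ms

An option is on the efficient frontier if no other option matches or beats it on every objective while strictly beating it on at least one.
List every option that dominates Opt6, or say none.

Opt1: worse on throughput (3487 vs 3615).
Opt2: worse on avg latency (125 vs 76).
Opt3: worse on avg latency (196 vs 76).
Opt4: worse on p99 latency (779 vs 440).
Opt5: worse on throughput (771 vs 3615).
Opt7: worse on throughput (1913 vs 3615).
Opt8: worse on avg latency (190 vs 76).
Opt9: worse on throughput (3453 vs 3615).
Opt10: worse on throughput (337 vs 3615).
No option dominates Opt6.

none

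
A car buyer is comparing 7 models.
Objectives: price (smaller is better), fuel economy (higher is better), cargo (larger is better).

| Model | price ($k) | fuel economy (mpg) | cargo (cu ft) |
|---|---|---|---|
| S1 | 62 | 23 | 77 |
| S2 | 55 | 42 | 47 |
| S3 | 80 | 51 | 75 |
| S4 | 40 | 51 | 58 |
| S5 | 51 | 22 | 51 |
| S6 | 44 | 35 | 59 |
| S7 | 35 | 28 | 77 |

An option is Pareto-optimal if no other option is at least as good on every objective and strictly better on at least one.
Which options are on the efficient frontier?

S1: dominated by S7 (price 35≤62, fuel economy 28≥23, cargo 77≥77).
S2: dominated by S4 (price 40≤55, fuel economy 51≥42, cargo 58≥47).
S3: not dominated.
S4: not dominated.
S5: dominated by S4 (price 40≤51, fuel economy 51≥22, cargo 58≥51).
S6: not dominated.
S7: not dominated (best price).

S3, S4, S6, S7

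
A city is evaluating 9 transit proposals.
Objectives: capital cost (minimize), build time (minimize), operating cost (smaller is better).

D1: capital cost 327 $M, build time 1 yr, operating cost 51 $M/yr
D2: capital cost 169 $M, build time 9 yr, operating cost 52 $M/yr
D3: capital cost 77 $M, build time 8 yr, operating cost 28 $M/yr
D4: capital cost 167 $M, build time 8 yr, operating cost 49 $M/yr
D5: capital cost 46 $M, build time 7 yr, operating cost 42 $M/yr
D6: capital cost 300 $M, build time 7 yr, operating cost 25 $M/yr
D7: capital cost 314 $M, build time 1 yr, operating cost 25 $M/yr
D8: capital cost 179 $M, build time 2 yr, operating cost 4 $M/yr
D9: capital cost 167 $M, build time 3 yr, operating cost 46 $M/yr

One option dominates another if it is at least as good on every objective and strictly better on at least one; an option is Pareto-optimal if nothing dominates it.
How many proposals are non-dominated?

D1: dominated by D7 (capital cost 314≤327, build time 1≤1, operating cost 25≤51).
D2: dominated by D3 (capital cost 77≤169, build time 8≤9, operating cost 28≤52).
D3: not dominated.
D4: dominated by D3 (capital cost 77≤167, build time 8≤8, operating cost 28≤49).
D5: not dominated (best capital cost).
D6: dominated by D8 (capital cost 179≤300, build time 2≤7, operating cost 4≤25).
D7: not dominated.
D8: not dominated (best operating cost).
D9: not dominated.
Pareto-optimal: D3, D5, D7, D8, D9 → 5.

5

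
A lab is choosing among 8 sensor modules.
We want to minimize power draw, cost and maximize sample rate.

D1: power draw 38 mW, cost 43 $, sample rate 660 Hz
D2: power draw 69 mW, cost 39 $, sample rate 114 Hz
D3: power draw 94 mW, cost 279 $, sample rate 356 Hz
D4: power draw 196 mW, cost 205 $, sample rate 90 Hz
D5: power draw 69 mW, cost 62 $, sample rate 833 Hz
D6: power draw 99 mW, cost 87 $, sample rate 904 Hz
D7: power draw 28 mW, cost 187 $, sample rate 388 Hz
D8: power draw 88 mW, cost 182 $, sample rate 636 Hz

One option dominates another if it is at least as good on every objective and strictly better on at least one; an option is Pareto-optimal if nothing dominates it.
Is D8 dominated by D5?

D5 vs D8: power draw 69≤88, cost 62≤182, sample rate 833≥636 — D5 is at least as good on every objective with at least one strict improvement.

Yes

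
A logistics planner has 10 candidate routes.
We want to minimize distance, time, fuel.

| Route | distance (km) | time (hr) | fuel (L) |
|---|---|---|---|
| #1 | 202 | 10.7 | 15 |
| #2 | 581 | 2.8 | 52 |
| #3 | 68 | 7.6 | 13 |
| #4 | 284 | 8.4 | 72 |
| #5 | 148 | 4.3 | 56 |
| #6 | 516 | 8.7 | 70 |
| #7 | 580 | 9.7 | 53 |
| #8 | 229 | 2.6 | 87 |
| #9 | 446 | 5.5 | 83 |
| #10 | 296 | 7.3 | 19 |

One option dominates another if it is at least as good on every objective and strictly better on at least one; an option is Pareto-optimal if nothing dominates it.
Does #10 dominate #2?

#10 vs #2: #10 is worse on time (7.3 vs 2.8), so it does not dominate #2.

No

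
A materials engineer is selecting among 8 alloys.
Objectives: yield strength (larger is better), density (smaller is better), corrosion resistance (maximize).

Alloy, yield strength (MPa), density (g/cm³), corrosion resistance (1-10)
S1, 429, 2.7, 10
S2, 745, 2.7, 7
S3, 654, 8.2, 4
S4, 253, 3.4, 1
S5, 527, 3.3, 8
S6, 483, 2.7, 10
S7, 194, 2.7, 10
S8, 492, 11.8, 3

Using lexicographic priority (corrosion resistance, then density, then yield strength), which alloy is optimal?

First maximize corrosion resistance: best is 10, kept {S1, S6, S7}.
Then minimize density: best is 2.7, kept {S1, S6, S7}.
Then maximize yield strength: best is 483, kept {S6}.

S6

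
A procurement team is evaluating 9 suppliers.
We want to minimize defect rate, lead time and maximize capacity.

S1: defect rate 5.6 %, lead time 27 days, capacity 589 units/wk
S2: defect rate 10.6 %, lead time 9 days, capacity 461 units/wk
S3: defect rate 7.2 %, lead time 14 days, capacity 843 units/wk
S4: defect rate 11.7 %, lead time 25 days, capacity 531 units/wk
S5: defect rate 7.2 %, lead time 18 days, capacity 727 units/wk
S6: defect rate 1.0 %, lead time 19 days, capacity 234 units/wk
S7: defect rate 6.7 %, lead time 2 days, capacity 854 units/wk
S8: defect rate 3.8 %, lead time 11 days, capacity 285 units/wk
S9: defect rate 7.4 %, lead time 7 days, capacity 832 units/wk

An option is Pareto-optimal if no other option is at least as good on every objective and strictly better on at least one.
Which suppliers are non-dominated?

S1, S6, S7, S8

S1: not dominated.
S2: dominated by S7 (defect rate 6.7≤10.6, lead time 2≤9, capacity 854≥461).
S3: dominated by S7 (defect rate 6.7≤7.2, lead time 2≤14, capacity 854≥843).
S4: dominated by S3 (defect rate 7.2≤11.7, lead time 14≤25, capacity 843≥531).
S5: dominated by S3 (defect rate 7.2≤7.2, lead time 14≤18, capacity 843≥727).
S6: not dominated (best defect rate).
S7: not dominated (best lead time).
S8: not dominated.
S9: dominated by S7 (defect rate 6.7≤7.4, lead time 2≤7, capacity 854≥832).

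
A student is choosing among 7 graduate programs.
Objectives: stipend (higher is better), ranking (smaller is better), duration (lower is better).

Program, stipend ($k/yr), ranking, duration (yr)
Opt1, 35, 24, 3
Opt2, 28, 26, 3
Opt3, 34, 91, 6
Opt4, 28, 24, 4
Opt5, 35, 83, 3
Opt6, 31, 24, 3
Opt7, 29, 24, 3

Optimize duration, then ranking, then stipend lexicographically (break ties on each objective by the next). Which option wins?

First minimize duration: best is 3, kept {Opt1, Opt2, Opt5, Opt6, Opt7}.
Then minimize ranking: best is 24, kept {Opt1, Opt6, Opt7}.
Then maximize stipend: best is 35, kept {Opt1}.

Opt1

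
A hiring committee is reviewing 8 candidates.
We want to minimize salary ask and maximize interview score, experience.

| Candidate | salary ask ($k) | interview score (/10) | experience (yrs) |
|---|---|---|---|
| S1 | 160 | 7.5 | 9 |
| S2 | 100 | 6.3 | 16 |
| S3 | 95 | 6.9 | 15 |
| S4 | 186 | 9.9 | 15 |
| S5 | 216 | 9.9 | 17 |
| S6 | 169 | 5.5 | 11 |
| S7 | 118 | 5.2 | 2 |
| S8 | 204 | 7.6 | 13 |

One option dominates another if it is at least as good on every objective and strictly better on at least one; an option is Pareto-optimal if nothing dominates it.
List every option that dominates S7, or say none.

S2, S3

S2: salary ask 100≤118, interview score 6.3≥5.2, experience 16≥2 — dominates S7.
S3: salary ask 95≤118, interview score 6.9≥5.2, experience 15≥2 — dominates S7.
Others (S1, S4, S5, S6, S8) are each worse than S7 on at least one objective.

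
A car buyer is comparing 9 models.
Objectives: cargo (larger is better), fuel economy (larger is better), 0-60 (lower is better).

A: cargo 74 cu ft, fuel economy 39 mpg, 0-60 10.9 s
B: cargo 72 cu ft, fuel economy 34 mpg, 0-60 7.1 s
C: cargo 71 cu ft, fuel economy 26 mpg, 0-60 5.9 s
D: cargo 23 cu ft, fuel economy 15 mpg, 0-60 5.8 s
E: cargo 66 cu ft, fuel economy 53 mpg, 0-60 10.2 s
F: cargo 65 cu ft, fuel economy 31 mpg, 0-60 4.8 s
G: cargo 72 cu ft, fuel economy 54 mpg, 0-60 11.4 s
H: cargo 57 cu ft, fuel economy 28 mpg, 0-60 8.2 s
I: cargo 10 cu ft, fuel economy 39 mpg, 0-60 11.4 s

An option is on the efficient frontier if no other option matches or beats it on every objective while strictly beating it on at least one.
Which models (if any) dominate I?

A: cargo 74≥10, fuel economy 39≥39, 0-60 10.9≤11.4 — dominates I.
E: cargo 66≥10, fuel economy 53≥39, 0-60 10.2≤11.4 — dominates I.
G: cargo 72≥10, fuel economy 54≥39, 0-60 11.4≤11.4 — dominates I.
Others (B, C, D, F, H) are each worse than I on at least one objective.

A, E, G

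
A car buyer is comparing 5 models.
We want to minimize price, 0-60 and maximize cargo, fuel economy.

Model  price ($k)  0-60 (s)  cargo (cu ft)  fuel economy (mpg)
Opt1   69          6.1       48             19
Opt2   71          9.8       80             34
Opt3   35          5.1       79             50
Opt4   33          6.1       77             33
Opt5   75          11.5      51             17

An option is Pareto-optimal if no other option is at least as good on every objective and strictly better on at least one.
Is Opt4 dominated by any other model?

No

Opt1: worse on price (69 vs 33).
Opt2: worse on price (71 vs 33).
Opt3: worse on price (35 vs 33).
Opt5: worse on price (75 vs 33).
No option is at least as good as Opt4 on every objective and strictly better on one.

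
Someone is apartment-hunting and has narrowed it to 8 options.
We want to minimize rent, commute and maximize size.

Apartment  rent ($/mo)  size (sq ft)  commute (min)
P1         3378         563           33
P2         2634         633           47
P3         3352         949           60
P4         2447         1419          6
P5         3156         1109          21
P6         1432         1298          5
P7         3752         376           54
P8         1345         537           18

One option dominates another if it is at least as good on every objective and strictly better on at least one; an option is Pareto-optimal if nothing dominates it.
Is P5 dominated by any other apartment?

P4 vs P5: rent 2447≤3156, size 1419≥1109, commute 6≤21 — P4 is at least as good on every objective and strictly better on at least one, so P4 dominates P5.

Yes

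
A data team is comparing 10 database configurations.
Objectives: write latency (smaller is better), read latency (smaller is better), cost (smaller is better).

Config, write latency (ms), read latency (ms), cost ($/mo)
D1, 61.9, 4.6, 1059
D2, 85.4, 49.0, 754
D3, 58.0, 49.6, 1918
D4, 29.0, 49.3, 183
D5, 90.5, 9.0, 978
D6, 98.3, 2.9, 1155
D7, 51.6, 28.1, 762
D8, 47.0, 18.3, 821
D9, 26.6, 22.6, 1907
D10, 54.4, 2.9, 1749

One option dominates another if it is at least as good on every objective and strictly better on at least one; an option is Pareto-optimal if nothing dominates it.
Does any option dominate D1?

No

D2: worse on write latency (85.4 vs 61.9).
D3: worse on read latency (49.6 vs 4.6).
D4: worse on read latency (49.3 vs 4.6).
D5: worse on write latency (90.5 vs 61.9).
D6: worse on write latency (98.3 vs 61.9).
D7: worse on read latency (28.1 vs 4.6).
D8: worse on read latency (18.3 vs 4.6).
D9: worse on read latency (22.6 vs 4.6).
D10: worse on cost (1749 vs 1059).
No option is at least as good as D1 on every objective and strictly better on one.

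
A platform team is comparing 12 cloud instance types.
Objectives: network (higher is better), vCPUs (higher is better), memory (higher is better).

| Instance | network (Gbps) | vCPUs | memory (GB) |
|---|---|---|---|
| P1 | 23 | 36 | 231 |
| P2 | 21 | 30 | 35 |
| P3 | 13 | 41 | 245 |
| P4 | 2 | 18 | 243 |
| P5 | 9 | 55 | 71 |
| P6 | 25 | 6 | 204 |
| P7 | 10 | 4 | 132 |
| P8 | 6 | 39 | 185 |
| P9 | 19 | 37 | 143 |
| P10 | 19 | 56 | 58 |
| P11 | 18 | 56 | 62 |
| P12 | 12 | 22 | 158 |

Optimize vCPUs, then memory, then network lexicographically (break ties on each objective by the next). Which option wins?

First maximize vCPUs: best is 56, kept {P10, P11}.
Then maximize memory: best is 62, kept {P11}.

P11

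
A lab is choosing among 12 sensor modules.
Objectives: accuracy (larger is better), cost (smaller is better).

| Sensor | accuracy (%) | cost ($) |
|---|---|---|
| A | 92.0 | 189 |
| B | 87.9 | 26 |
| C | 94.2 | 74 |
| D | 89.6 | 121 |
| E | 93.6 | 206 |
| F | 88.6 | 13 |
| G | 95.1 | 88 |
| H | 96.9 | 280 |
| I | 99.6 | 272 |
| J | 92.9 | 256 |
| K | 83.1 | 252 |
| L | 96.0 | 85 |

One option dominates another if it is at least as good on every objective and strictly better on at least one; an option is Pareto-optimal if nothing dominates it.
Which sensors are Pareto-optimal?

A: dominated by C (accuracy 94.2≥92.0, cost 74≤189).
B: dominated by F (accuracy 88.6≥87.9, cost 13≤26).
C: not dominated.
D: dominated by C (accuracy 94.2≥89.6, cost 74≤121).
E: dominated by C (accuracy 94.2≥93.6, cost 74≤206).
F: not dominated (best cost).
G: dominated by L (accuracy 96.0≥95.1, cost 85≤88).
H: dominated by I (accuracy 99.6≥96.9, cost 272≤280).
I: not dominated (best accuracy).
J: dominated by C (accuracy 94.2≥92.9, cost 74≤256).
K: dominated by A (accuracy 92.0≥83.1, cost 189≤252).
L: not dominated.

C, F, I, L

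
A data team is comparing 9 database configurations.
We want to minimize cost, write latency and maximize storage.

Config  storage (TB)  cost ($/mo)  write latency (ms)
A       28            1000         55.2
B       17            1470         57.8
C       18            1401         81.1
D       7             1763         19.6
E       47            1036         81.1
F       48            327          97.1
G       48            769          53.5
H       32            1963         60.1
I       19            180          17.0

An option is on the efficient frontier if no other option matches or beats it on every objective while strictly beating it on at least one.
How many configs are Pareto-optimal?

A: dominated by G (storage 48≥28, cost 769≤1000, write latency 53.5≤55.2).
B: dominated by A (storage 28≥17, cost 1000≤1470, write latency 55.2≤57.8).
C: dominated by A (storage 28≥18, cost 1000≤1401, write latency 55.2≤81.1).
D: dominated by I (storage 19≥7, cost 180≤1763, write latency 17.0≤19.6).
E: dominated by G (storage 48≥47, cost 769≤1036, write latency 53.5≤81.1).
F: not dominated.
G: not dominated.
H: dominated by G (storage 48≥32, cost 769≤1963, write latency 53.5≤60.1).
I: not dominated (best cost).
Pareto-optimal: F, G, I → 3.

3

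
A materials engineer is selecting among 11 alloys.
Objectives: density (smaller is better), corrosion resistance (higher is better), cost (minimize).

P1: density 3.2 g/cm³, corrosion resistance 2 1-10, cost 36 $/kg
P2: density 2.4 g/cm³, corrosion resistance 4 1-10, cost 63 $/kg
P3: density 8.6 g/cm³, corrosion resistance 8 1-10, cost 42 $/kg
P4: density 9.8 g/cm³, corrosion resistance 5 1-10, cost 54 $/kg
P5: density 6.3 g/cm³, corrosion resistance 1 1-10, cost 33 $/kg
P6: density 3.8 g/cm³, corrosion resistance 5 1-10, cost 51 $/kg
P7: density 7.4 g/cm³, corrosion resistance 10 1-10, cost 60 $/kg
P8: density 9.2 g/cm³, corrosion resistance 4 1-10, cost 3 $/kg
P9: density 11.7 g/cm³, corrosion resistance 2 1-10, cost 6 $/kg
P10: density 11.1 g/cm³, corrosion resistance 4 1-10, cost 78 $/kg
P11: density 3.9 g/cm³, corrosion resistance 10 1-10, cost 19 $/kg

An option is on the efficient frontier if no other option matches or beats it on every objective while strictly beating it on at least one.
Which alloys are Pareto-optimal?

P1: not dominated.
P2: not dominated (best density).
P3: dominated by P11 (density 3.9≤8.6, corrosion resistance 10≥8, cost 19≤42).
P4: dominated by P3 (density 8.6≤9.8, corrosion resistance 8≥5, cost 42≤54).
P5: dominated by P11 (density 3.9≤6.3, corrosion resistance 10≥1, cost 19≤33).
P6: not dominated.
P7: dominated by P11 (density 3.9≤7.4, corrosion resistance 10≥10, cost 19≤60).
P8: not dominated (best cost).
P9: dominated by P8 (density 9.2≤11.7, corrosion resistance 4≥2, cost 3≤6).
P10: dominated by P2 (density 2.4≤11.1, corrosion resistance 4≥4, cost 63≤78).
P11: not dominated.

P1, P2, P6, P8, P11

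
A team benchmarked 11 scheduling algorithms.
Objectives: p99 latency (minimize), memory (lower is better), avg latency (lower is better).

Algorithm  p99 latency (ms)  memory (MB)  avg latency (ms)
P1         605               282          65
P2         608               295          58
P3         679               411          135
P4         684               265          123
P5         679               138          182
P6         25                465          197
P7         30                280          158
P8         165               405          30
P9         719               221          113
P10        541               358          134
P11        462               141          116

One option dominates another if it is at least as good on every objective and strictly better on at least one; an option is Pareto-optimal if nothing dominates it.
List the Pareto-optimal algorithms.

P1: not dominated.
P2: not dominated.
P3: dominated by P1 (p99 latency 605≤679, memory 282≤411, avg latency 65≤135).
P4: dominated by P11 (p99 latency 462≤684, memory 141≤265, avg latency 116≤123).
P5: not dominated (best memory).
P6: not dominated (best p99 latency).
P7: not dominated.
P8: not dominated (best avg latency).
P9: not dominated.
P10: dominated by P11 (p99 latency 462≤541, memory 141≤358, avg latency 116≤134).
P11: not dominated.

P1, P2, P5, P6, P7, P8, P9, P11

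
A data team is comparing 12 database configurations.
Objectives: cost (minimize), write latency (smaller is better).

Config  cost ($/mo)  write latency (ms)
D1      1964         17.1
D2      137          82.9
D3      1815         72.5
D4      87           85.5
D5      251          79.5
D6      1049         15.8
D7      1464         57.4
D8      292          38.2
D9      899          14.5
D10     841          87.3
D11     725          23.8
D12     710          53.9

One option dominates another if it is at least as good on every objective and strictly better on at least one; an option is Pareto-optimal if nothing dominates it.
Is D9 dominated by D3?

D3 vs D9: D3 is worse on cost (1815 vs 899), so it does not dominate D9.

No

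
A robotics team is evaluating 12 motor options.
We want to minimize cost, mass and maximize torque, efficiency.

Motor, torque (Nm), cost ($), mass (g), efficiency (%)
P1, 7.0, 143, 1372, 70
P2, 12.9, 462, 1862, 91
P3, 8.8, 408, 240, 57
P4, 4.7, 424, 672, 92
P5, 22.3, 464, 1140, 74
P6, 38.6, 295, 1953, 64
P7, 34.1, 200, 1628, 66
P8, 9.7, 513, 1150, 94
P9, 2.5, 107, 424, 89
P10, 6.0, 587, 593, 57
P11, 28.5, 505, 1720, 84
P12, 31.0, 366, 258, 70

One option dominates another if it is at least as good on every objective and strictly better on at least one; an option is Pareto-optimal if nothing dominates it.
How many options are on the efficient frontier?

P1: not dominated.
P2: not dominated.
P3: not dominated (best mass).
P4: not dominated.
P5: not dominated.
P6: not dominated (best torque).
P7: not dominated.
P8: not dominated (best efficiency).
P9: not dominated (best cost).
P10: dominated by P3 (torque 8.8≥6.0, cost 408≤587, mass 240≤593, efficiency 57≥57).
P11: not dominated.
P12: not dominated.
Pareto-optimal: P1, P2, P3, P4, P5, P6, P7, P8, P9, P11, P12 → 11.

11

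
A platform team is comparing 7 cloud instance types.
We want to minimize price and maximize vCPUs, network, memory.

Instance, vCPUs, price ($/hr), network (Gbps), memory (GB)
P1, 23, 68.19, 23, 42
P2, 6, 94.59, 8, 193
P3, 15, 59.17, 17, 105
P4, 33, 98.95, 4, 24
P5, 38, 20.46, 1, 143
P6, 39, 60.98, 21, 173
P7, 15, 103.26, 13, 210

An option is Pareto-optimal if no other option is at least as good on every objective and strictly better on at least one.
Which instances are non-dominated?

P1: not dominated (best network).
P2: not dominated.
P3: not dominated.
P4: dominated by P6 (vCPUs 39≥33, price 60.98≤98.95, network 21≥4, memory 173≥24).
P5: not dominated (best price).
P6: not dominated (best vCPUs).
P7: not dominated (best memory).

P1, P2, P3, P5, P6, P7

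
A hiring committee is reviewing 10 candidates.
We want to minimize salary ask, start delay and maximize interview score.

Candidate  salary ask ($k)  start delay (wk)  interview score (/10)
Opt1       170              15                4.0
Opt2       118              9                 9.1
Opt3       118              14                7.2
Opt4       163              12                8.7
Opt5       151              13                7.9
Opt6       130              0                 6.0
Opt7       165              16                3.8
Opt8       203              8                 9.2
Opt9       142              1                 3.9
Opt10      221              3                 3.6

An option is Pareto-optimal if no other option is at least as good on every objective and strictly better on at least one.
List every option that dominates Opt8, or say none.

none

Opt1: worse on start delay (15 vs 8).
Opt2: worse on start delay (9 vs 8).
Opt3: worse on start delay (14 vs 8).
Opt4: worse on start delay (12 vs 8).
Opt5: worse on start delay (13 vs 8).
Opt6: worse on interview score (6.0 vs 9.2).
Opt7: worse on start delay (16 vs 8).
Opt9: worse on interview score (3.9 vs 9.2).
Opt10: worse on salary ask (221 vs 203).
No option dominates Opt8.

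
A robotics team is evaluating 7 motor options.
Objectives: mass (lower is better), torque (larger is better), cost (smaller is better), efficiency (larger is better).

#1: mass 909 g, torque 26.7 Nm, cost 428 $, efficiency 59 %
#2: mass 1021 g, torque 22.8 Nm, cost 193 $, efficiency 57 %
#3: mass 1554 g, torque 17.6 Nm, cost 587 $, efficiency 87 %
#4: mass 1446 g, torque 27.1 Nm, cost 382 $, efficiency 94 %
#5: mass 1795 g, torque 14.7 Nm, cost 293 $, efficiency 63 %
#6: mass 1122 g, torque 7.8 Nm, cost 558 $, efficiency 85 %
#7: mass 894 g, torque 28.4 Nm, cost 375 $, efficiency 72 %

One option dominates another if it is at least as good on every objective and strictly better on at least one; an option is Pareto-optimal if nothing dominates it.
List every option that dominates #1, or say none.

#7: mass 894≤909, torque 28.4≥26.7, cost 375≤428, efficiency 72≥59 — dominates #1.
Others (#2, #3, #4, #5, #6) are each worse than #1 on at least one objective.

#7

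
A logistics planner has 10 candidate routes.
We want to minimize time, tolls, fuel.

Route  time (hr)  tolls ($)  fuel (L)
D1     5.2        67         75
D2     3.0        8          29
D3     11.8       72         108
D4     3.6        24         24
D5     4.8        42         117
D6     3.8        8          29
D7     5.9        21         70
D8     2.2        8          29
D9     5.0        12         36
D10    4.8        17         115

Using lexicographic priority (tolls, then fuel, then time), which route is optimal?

D8

First minimize tolls: best is 8, kept {D2, D6, D8}.
Then minimize fuel: best is 29, kept {D2, D6, D8}.
Then minimize time: best is 2.2, kept {D8}.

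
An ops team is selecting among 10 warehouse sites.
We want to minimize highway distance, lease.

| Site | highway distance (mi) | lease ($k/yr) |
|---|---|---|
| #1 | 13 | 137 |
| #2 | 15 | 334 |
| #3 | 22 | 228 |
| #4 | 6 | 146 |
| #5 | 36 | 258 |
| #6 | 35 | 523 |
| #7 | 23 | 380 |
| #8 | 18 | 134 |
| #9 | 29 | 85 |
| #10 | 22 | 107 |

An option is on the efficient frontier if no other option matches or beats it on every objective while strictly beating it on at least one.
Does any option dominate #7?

#1 vs #7: highway distance 13≤23, lease 137≤380 — #1 is at least as good on every objective and strictly better on at least one, so #1 dominates #7.

Yes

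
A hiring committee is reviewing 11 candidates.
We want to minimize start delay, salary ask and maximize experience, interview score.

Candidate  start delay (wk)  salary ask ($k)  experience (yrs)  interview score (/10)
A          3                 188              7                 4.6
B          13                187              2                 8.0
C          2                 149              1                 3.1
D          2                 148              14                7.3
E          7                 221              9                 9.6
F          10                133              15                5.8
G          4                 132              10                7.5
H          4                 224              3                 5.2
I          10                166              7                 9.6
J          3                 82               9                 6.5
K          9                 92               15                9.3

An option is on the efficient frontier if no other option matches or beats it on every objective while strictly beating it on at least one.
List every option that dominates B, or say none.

I: start delay 10≤13, salary ask 166≤187, experience 7≥2, interview score 9.6≥8.0 — dominates B.
K: start delay 9≤13, salary ask 92≤187, experience 15≥2, interview score 9.3≥8.0 — dominates B.
Others (A, C, D, E, F, G, H, J) are each worse than B on at least one objective.

I, K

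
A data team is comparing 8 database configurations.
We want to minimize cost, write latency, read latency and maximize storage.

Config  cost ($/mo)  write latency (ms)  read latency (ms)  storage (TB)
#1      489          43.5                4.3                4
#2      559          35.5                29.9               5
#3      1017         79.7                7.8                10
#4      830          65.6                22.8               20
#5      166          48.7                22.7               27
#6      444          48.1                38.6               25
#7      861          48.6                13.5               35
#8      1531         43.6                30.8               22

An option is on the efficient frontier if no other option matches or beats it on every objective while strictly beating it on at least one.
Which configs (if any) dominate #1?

none

#2: worse on cost (559 vs 489).
#3: worse on cost (1017 vs 489).
#4: worse on cost (830 vs 489).
#5: worse on write latency (48.7 vs 43.5).
#6: worse on write latency (48.1 vs 43.5).
#7: worse on cost (861 vs 489).
#8: worse on cost (1531 vs 489).
No option dominates #1.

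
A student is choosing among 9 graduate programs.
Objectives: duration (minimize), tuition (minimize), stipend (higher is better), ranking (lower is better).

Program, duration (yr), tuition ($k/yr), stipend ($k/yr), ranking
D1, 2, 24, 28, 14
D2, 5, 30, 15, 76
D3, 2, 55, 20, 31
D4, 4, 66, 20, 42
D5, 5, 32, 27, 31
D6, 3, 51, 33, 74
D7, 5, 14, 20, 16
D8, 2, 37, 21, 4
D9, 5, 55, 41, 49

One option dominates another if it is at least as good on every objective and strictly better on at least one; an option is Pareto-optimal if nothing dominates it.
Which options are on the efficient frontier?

D1: not dominated.
D2: dominated by D1 (duration 2≤5, tuition 24≤30, stipend 28≥15, ranking 14≤76).
D3: dominated by D1 (duration 2≤2, tuition 24≤55, stipend 28≥20, ranking 14≤31).
D4: dominated by D1 (duration 2≤4, tuition 24≤66, stipend 28≥20, ranking 14≤42).
D5: dominated by D1 (duration 2≤5, tuition 24≤32, stipend 28≥27, ranking 14≤31).
D6: not dominated.
D7: not dominated (best tuition).
D8: not dominated (best ranking).
D9: not dominated (best stipend).

D1, D6, D7, D8, D9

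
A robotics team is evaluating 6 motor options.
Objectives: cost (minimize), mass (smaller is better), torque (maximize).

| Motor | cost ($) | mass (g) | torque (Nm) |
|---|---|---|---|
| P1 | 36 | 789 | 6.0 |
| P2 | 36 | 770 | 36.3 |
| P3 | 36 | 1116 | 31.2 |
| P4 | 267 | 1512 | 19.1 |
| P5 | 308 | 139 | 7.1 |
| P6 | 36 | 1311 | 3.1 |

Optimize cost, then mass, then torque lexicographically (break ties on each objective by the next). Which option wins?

P2

First minimize cost: best is 36, kept {P1, P2, P3, P6}.
Then minimize mass: best is 770, kept {P2}.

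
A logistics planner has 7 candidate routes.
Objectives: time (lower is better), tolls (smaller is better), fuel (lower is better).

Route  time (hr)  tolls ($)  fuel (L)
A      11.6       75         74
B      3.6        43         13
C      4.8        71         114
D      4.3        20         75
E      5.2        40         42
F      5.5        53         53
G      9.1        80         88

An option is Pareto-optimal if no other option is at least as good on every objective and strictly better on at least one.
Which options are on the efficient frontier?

B, D, E

A: dominated by B (time 3.6≤11.6, tolls 43≤75, fuel 13≤74).
B: not dominated (best time).
C: dominated by B (time 3.6≤4.8, tolls 43≤71, fuel 13≤114).
D: not dominated (best tolls).
E: not dominated.
F: dominated by B (time 3.6≤5.5, tolls 43≤53, fuel 13≤53).
G: dominated by B (time 3.6≤9.1, tolls 43≤80, fuel 13≤88).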